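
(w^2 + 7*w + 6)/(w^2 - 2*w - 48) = (w + 1)/(w - 8)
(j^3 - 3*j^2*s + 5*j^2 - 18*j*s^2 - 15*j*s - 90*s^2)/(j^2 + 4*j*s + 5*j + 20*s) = (j^2 - 3*j*s - 18*s^2)/(j + 4*s)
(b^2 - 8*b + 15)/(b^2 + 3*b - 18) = (b - 5)/(b + 6)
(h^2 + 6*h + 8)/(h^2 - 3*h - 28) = (h + 2)/(h - 7)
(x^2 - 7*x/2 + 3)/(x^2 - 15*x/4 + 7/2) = 2*(2*x - 3)/(4*x - 7)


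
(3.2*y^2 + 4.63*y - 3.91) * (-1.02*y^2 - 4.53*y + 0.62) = -3.264*y^4 - 19.2186*y^3 - 15.0017*y^2 + 20.5829*y - 2.4242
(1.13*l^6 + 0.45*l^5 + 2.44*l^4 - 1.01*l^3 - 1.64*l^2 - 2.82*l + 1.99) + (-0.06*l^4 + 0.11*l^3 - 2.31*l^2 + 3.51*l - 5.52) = 1.13*l^6 + 0.45*l^5 + 2.38*l^4 - 0.9*l^3 - 3.95*l^2 + 0.69*l - 3.53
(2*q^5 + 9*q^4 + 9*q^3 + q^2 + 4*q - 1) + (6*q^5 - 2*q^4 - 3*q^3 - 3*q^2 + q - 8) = 8*q^5 + 7*q^4 + 6*q^3 - 2*q^2 + 5*q - 9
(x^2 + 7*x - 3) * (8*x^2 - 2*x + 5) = 8*x^4 + 54*x^3 - 33*x^2 + 41*x - 15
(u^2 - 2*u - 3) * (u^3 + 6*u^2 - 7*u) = u^5 + 4*u^4 - 22*u^3 - 4*u^2 + 21*u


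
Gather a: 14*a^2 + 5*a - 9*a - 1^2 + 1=14*a^2 - 4*a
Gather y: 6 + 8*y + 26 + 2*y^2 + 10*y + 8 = 2*y^2 + 18*y + 40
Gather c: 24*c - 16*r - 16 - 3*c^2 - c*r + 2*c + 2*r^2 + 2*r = -3*c^2 + c*(26 - r) + 2*r^2 - 14*r - 16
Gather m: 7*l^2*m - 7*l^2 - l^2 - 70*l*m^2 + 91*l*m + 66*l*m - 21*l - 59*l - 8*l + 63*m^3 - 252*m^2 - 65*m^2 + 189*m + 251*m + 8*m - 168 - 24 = -8*l^2 - 88*l + 63*m^3 + m^2*(-70*l - 317) + m*(7*l^2 + 157*l + 448) - 192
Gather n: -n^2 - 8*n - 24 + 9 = -n^2 - 8*n - 15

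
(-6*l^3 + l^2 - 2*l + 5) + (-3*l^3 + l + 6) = -9*l^3 + l^2 - l + 11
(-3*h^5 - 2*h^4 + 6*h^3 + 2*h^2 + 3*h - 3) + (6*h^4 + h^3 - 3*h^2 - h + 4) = -3*h^5 + 4*h^4 + 7*h^3 - h^2 + 2*h + 1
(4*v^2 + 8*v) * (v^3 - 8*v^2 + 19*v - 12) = 4*v^5 - 24*v^4 + 12*v^3 + 104*v^2 - 96*v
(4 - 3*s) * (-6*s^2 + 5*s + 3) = 18*s^3 - 39*s^2 + 11*s + 12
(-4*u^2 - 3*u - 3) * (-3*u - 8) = 12*u^3 + 41*u^2 + 33*u + 24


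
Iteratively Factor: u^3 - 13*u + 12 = (u + 4)*(u^2 - 4*u + 3) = (u - 1)*(u + 4)*(u - 3)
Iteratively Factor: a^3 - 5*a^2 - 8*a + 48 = (a - 4)*(a^2 - a - 12) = (a - 4)*(a + 3)*(a - 4)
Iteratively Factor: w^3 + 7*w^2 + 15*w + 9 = (w + 3)*(w^2 + 4*w + 3) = (w + 1)*(w + 3)*(w + 3)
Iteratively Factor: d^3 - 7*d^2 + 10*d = (d)*(d^2 - 7*d + 10) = d*(d - 5)*(d - 2)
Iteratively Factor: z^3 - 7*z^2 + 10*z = (z - 5)*(z^2 - 2*z) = (z - 5)*(z - 2)*(z)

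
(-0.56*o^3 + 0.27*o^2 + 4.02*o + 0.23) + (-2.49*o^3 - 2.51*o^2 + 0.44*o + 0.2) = -3.05*o^3 - 2.24*o^2 + 4.46*o + 0.43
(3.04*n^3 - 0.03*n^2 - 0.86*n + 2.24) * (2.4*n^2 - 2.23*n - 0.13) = 7.296*n^5 - 6.8512*n^4 - 2.3923*n^3 + 7.2977*n^2 - 4.8834*n - 0.2912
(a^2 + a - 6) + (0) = a^2 + a - 6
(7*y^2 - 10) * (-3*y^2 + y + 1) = -21*y^4 + 7*y^3 + 37*y^2 - 10*y - 10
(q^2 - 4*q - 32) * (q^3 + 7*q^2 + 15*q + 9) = q^5 + 3*q^4 - 45*q^3 - 275*q^2 - 516*q - 288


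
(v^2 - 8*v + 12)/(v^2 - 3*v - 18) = (v - 2)/(v + 3)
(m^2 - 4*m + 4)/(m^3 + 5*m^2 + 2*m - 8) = (m^2 - 4*m + 4)/(m^3 + 5*m^2 + 2*m - 8)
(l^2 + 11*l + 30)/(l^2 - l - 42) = (l + 5)/(l - 7)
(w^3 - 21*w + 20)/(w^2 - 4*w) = w + 4 - 5/w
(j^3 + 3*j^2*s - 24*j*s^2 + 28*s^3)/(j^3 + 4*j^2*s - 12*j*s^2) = (j^2 + 5*j*s - 14*s^2)/(j*(j + 6*s))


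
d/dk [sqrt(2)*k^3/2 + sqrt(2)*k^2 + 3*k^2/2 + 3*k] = 3*sqrt(2)*k^2/2 + 2*sqrt(2)*k + 3*k + 3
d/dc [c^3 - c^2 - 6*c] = 3*c^2 - 2*c - 6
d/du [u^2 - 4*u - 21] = 2*u - 4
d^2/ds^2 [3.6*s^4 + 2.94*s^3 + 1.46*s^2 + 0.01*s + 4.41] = 43.2*s^2 + 17.64*s + 2.92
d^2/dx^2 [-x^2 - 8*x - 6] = -2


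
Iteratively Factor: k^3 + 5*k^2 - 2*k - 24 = (k + 3)*(k^2 + 2*k - 8) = (k + 3)*(k + 4)*(k - 2)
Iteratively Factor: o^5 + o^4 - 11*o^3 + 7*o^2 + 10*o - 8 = (o - 1)*(o^4 + 2*o^3 - 9*o^2 - 2*o + 8) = (o - 1)*(o + 1)*(o^3 + o^2 - 10*o + 8) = (o - 2)*(o - 1)*(o + 1)*(o^2 + 3*o - 4) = (o - 2)*(o - 1)^2*(o + 1)*(o + 4)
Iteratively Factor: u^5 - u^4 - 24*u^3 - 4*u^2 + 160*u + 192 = (u + 3)*(u^4 - 4*u^3 - 12*u^2 + 32*u + 64) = (u - 4)*(u + 3)*(u^3 - 12*u - 16) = (u - 4)^2*(u + 3)*(u^2 + 4*u + 4) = (u - 4)^2*(u + 2)*(u + 3)*(u + 2)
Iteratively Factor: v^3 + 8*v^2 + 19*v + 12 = (v + 1)*(v^2 + 7*v + 12) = (v + 1)*(v + 4)*(v + 3)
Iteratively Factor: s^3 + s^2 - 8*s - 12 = (s + 2)*(s^2 - s - 6) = (s - 3)*(s + 2)*(s + 2)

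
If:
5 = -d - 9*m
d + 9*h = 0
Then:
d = -9*m - 5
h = m + 5/9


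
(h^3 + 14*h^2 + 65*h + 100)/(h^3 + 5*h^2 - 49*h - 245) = (h^2 + 9*h + 20)/(h^2 - 49)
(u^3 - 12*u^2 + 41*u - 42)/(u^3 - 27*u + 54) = (u^2 - 9*u + 14)/(u^2 + 3*u - 18)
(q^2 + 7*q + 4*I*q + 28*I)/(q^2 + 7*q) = (q + 4*I)/q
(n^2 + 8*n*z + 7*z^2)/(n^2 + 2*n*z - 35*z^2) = (-n - z)/(-n + 5*z)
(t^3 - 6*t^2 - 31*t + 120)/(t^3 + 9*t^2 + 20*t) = (t^2 - 11*t + 24)/(t*(t + 4))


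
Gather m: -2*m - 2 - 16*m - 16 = -18*m - 18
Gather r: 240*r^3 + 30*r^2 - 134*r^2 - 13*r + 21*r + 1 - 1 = 240*r^3 - 104*r^2 + 8*r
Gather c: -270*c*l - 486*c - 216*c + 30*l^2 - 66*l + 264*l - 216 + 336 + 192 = c*(-270*l - 702) + 30*l^2 + 198*l + 312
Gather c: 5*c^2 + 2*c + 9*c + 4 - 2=5*c^2 + 11*c + 2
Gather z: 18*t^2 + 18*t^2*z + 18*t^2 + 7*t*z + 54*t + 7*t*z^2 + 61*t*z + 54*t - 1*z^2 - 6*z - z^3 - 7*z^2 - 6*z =36*t^2 + 108*t - z^3 + z^2*(7*t - 8) + z*(18*t^2 + 68*t - 12)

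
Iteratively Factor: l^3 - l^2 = (l - 1)*(l^2) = l*(l - 1)*(l)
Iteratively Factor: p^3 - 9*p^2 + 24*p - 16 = (p - 1)*(p^2 - 8*p + 16) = (p - 4)*(p - 1)*(p - 4)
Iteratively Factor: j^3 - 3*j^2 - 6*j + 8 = (j - 1)*(j^2 - 2*j - 8) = (j - 4)*(j - 1)*(j + 2)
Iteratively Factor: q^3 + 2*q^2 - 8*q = (q - 2)*(q^2 + 4*q) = (q - 2)*(q + 4)*(q)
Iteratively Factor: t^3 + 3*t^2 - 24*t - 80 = (t + 4)*(t^2 - t - 20) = (t - 5)*(t + 4)*(t + 4)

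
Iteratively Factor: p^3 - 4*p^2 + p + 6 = (p - 2)*(p^2 - 2*p - 3) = (p - 2)*(p + 1)*(p - 3)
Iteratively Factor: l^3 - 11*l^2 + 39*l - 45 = (l - 3)*(l^2 - 8*l + 15) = (l - 5)*(l - 3)*(l - 3)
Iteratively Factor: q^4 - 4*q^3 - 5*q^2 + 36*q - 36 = (q + 3)*(q^3 - 7*q^2 + 16*q - 12) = (q - 2)*(q + 3)*(q^2 - 5*q + 6) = (q - 2)^2*(q + 3)*(q - 3)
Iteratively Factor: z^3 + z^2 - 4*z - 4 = (z + 1)*(z^2 - 4) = (z - 2)*(z + 1)*(z + 2)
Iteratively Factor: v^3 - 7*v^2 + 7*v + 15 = (v - 3)*(v^2 - 4*v - 5) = (v - 5)*(v - 3)*(v + 1)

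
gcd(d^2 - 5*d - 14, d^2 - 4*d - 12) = d + 2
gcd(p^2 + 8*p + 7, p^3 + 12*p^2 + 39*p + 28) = p^2 + 8*p + 7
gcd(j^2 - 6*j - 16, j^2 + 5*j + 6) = j + 2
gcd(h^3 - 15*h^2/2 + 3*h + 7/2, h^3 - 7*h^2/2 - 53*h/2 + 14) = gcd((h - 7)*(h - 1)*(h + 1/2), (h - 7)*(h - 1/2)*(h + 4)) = h - 7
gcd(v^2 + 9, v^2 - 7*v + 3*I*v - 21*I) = v + 3*I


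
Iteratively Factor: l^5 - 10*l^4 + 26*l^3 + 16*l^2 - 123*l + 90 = (l - 3)*(l^4 - 7*l^3 + 5*l^2 + 31*l - 30) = (l - 5)*(l - 3)*(l^3 - 2*l^2 - 5*l + 6) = (l - 5)*(l - 3)*(l + 2)*(l^2 - 4*l + 3) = (l - 5)*(l - 3)*(l - 1)*(l + 2)*(l - 3)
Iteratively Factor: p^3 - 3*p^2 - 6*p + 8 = (p - 4)*(p^2 + p - 2) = (p - 4)*(p - 1)*(p + 2)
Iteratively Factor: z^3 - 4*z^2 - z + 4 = (z - 4)*(z^2 - 1) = (z - 4)*(z + 1)*(z - 1)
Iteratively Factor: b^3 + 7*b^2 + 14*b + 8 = (b + 2)*(b^2 + 5*b + 4) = (b + 2)*(b + 4)*(b + 1)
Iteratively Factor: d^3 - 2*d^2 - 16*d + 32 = (d - 4)*(d^2 + 2*d - 8) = (d - 4)*(d - 2)*(d + 4)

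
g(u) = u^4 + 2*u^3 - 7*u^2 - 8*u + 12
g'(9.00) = 3268.00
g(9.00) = 7392.00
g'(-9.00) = -2312.00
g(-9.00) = 4620.00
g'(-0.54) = 0.68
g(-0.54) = 14.05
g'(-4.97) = -281.27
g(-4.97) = 243.46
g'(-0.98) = 7.72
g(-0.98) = 12.16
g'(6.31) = 1147.51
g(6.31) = 1770.61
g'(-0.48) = -0.34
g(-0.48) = 14.06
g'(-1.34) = 11.91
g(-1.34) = 8.56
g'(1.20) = -9.25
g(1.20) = -2.15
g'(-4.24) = -145.67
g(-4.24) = 90.82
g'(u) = 4*u^3 + 6*u^2 - 14*u - 8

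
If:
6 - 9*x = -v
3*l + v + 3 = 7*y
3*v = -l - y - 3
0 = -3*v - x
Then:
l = -27/14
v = -3/14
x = 9/14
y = -3/7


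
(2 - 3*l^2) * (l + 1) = -3*l^3 - 3*l^2 + 2*l + 2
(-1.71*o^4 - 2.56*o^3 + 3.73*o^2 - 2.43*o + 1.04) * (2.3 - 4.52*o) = 7.7292*o^5 + 7.6382*o^4 - 22.7476*o^3 + 19.5626*o^2 - 10.2898*o + 2.392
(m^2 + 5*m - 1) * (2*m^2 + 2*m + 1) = 2*m^4 + 12*m^3 + 9*m^2 + 3*m - 1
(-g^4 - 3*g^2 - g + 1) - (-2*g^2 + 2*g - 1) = -g^4 - g^2 - 3*g + 2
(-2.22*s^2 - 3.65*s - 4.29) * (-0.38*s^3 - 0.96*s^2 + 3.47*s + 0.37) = 0.8436*s^5 + 3.5182*s^4 - 2.5692*s^3 - 9.3685*s^2 - 16.2368*s - 1.5873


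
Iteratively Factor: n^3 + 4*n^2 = (n + 4)*(n^2) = n*(n + 4)*(n)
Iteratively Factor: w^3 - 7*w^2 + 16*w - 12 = (w - 2)*(w^2 - 5*w + 6) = (w - 3)*(w - 2)*(w - 2)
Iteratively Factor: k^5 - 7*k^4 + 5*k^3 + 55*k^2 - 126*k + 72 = (k - 3)*(k^4 - 4*k^3 - 7*k^2 + 34*k - 24) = (k - 4)*(k - 3)*(k^3 - 7*k + 6) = (k - 4)*(k - 3)*(k - 2)*(k^2 + 2*k - 3) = (k - 4)*(k - 3)*(k - 2)*(k - 1)*(k + 3)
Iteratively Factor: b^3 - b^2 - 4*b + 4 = (b - 1)*(b^2 - 4) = (b - 2)*(b - 1)*(b + 2)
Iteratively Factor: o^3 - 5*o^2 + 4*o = (o)*(o^2 - 5*o + 4) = o*(o - 1)*(o - 4)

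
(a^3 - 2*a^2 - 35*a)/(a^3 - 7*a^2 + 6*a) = (a^2 - 2*a - 35)/(a^2 - 7*a + 6)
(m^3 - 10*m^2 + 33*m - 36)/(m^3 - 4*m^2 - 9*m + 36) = (m - 3)/(m + 3)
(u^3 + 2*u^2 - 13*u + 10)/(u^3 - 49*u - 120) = (u^2 - 3*u + 2)/(u^2 - 5*u - 24)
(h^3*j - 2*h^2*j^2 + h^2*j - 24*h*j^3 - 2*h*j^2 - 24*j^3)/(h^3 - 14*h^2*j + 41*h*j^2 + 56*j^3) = j*(h^3 - 2*h^2*j + h^2 - 24*h*j^2 - 2*h*j - 24*j^2)/(h^3 - 14*h^2*j + 41*h*j^2 + 56*j^3)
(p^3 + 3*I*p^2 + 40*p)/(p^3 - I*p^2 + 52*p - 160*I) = p/(p - 4*I)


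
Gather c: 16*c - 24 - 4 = 16*c - 28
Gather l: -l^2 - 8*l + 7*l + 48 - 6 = -l^2 - l + 42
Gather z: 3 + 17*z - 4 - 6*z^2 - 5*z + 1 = -6*z^2 + 12*z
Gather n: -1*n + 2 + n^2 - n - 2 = n^2 - 2*n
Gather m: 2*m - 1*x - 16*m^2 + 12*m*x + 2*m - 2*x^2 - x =-16*m^2 + m*(12*x + 4) - 2*x^2 - 2*x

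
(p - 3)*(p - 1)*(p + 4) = p^3 - 13*p + 12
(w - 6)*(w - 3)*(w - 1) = w^3 - 10*w^2 + 27*w - 18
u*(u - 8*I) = u^2 - 8*I*u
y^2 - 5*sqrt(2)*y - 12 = (y - 6*sqrt(2))*(y + sqrt(2))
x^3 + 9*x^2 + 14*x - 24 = (x - 1)*(x + 4)*(x + 6)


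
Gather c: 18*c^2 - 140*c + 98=18*c^2 - 140*c + 98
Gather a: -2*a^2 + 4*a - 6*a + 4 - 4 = -2*a^2 - 2*a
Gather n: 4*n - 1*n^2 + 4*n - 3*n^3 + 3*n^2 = -3*n^3 + 2*n^2 + 8*n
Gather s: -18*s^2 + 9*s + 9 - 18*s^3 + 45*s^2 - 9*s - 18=-18*s^3 + 27*s^2 - 9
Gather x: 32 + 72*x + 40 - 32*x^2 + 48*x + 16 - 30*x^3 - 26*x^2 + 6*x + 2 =-30*x^3 - 58*x^2 + 126*x + 90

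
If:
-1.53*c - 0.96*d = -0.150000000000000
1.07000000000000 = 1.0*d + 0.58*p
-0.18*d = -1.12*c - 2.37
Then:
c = -1.66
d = 2.81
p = -3.00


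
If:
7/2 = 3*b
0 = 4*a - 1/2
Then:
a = 1/8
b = 7/6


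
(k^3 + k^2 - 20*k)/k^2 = k + 1 - 20/k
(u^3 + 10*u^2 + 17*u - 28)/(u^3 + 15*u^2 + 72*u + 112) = (u - 1)/(u + 4)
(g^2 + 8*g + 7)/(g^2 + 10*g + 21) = (g + 1)/(g + 3)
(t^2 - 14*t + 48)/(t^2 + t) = (t^2 - 14*t + 48)/(t*(t + 1))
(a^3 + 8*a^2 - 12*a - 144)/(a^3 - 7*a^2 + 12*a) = (a^2 + 12*a + 36)/(a*(a - 3))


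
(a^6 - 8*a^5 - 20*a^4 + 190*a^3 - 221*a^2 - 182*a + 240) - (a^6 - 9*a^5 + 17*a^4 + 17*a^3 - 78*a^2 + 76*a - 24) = a^5 - 37*a^4 + 173*a^3 - 143*a^2 - 258*a + 264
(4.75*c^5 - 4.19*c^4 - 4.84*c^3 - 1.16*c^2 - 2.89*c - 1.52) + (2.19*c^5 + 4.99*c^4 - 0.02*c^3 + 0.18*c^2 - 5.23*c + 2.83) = 6.94*c^5 + 0.8*c^4 - 4.86*c^3 - 0.98*c^2 - 8.12*c + 1.31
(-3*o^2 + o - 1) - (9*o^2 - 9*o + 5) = -12*o^2 + 10*o - 6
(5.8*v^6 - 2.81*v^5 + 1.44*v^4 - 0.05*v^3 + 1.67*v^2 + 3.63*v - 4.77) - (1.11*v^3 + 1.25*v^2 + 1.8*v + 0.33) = 5.8*v^6 - 2.81*v^5 + 1.44*v^4 - 1.16*v^3 + 0.42*v^2 + 1.83*v - 5.1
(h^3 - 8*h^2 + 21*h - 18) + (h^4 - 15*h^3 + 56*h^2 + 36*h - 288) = h^4 - 14*h^3 + 48*h^2 + 57*h - 306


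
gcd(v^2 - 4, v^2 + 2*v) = v + 2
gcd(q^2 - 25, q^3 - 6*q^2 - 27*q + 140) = q + 5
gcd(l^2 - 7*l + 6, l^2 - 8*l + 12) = l - 6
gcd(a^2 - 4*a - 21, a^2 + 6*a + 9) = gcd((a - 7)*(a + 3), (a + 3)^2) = a + 3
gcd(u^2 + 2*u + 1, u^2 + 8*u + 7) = u + 1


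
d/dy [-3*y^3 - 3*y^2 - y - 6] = -9*y^2 - 6*y - 1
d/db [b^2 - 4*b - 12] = 2*b - 4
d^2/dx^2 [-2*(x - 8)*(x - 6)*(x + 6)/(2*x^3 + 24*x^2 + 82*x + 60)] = 2*(20*x^3 - 129*x^2 - 1074*x - 1933)/(x^6 + 18*x^5 + 123*x^4 + 396*x^3 + 615*x^2 + 450*x + 125)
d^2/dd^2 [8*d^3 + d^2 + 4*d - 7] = 48*d + 2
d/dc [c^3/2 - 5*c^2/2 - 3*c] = 3*c^2/2 - 5*c - 3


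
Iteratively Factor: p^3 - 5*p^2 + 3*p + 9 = (p + 1)*(p^2 - 6*p + 9) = (p - 3)*(p + 1)*(p - 3)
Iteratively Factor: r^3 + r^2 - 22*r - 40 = (r + 2)*(r^2 - r - 20) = (r - 5)*(r + 2)*(r + 4)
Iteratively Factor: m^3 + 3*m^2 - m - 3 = (m - 1)*(m^2 + 4*m + 3) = (m - 1)*(m + 1)*(m + 3)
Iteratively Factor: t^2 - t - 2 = (t - 2)*(t + 1)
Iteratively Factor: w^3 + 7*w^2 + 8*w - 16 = (w + 4)*(w^2 + 3*w - 4) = (w + 4)^2*(w - 1)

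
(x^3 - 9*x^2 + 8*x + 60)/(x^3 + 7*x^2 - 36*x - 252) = (x^2 - 3*x - 10)/(x^2 + 13*x + 42)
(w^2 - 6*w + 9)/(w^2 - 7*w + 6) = (w^2 - 6*w + 9)/(w^2 - 7*w + 6)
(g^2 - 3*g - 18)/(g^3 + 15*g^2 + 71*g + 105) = (g - 6)/(g^2 + 12*g + 35)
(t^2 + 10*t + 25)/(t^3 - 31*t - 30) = (t + 5)/(t^2 - 5*t - 6)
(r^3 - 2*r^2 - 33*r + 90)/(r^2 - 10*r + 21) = (r^2 + r - 30)/(r - 7)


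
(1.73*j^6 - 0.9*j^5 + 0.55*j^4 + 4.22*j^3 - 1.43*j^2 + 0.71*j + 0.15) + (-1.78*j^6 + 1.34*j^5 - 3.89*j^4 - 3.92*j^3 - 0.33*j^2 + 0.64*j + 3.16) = -0.05*j^6 + 0.44*j^5 - 3.34*j^4 + 0.3*j^3 - 1.76*j^2 + 1.35*j + 3.31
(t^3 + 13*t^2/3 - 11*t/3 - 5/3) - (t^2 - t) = t^3 + 10*t^2/3 - 8*t/3 - 5/3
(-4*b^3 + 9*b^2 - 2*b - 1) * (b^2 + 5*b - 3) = -4*b^5 - 11*b^4 + 55*b^3 - 38*b^2 + b + 3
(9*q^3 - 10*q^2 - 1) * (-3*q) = -27*q^4 + 30*q^3 + 3*q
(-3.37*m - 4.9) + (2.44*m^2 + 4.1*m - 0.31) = 2.44*m^2 + 0.73*m - 5.21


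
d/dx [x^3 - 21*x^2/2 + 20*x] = 3*x^2 - 21*x + 20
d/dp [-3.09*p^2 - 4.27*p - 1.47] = -6.18*p - 4.27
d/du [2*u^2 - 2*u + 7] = 4*u - 2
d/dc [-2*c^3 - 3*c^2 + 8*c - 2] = -6*c^2 - 6*c + 8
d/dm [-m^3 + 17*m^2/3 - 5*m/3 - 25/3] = -3*m^2 + 34*m/3 - 5/3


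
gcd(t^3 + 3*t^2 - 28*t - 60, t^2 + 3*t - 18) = t + 6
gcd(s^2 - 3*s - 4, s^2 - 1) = s + 1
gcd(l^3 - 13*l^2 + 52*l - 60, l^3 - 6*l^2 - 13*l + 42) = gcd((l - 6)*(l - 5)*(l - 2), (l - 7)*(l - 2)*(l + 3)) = l - 2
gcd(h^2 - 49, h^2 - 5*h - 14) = h - 7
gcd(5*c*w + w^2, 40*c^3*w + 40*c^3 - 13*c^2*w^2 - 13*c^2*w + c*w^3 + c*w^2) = 1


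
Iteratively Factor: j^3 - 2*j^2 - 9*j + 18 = (j - 2)*(j^2 - 9) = (j - 3)*(j - 2)*(j + 3)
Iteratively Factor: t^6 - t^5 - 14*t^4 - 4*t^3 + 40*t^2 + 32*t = (t + 1)*(t^5 - 2*t^4 - 12*t^3 + 8*t^2 + 32*t) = (t + 1)*(t + 2)*(t^4 - 4*t^3 - 4*t^2 + 16*t) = (t + 1)*(t + 2)^2*(t^3 - 6*t^2 + 8*t) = (t - 4)*(t + 1)*(t + 2)^2*(t^2 - 2*t) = (t - 4)*(t - 2)*(t + 1)*(t + 2)^2*(t)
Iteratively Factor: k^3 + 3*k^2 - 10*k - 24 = (k - 3)*(k^2 + 6*k + 8) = (k - 3)*(k + 2)*(k + 4)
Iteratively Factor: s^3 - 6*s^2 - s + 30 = (s + 2)*(s^2 - 8*s + 15) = (s - 5)*(s + 2)*(s - 3)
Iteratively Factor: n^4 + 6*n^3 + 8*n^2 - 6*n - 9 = (n + 1)*(n^3 + 5*n^2 + 3*n - 9) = (n + 1)*(n + 3)*(n^2 + 2*n - 3) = (n - 1)*(n + 1)*(n + 3)*(n + 3)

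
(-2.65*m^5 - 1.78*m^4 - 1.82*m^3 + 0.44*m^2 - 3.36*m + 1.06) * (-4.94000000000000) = 13.091*m^5 + 8.7932*m^4 + 8.9908*m^3 - 2.1736*m^2 + 16.5984*m - 5.2364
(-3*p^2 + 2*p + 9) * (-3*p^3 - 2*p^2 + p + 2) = 9*p^5 - 34*p^3 - 22*p^2 + 13*p + 18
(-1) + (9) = 8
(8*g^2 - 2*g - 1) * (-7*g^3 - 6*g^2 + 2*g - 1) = -56*g^5 - 34*g^4 + 35*g^3 - 6*g^2 + 1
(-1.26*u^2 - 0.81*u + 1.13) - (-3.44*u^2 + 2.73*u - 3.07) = 2.18*u^2 - 3.54*u + 4.2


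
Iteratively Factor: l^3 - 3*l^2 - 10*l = (l - 5)*(l^2 + 2*l) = (l - 5)*(l + 2)*(l)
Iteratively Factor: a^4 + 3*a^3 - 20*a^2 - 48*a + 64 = (a + 4)*(a^3 - a^2 - 16*a + 16) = (a + 4)^2*(a^2 - 5*a + 4) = (a - 1)*(a + 4)^2*(a - 4)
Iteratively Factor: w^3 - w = (w)*(w^2 - 1) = w*(w - 1)*(w + 1)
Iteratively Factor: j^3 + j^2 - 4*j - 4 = (j + 1)*(j^2 - 4) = (j - 2)*(j + 1)*(j + 2)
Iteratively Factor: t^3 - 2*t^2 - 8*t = (t - 4)*(t^2 + 2*t) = t*(t - 4)*(t + 2)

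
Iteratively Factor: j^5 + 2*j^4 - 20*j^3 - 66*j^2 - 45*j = (j + 3)*(j^4 - j^3 - 17*j^2 - 15*j) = (j + 1)*(j + 3)*(j^3 - 2*j^2 - 15*j) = j*(j + 1)*(j + 3)*(j^2 - 2*j - 15) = j*(j - 5)*(j + 1)*(j + 3)*(j + 3)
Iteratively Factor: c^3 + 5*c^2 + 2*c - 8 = (c + 2)*(c^2 + 3*c - 4) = (c - 1)*(c + 2)*(c + 4)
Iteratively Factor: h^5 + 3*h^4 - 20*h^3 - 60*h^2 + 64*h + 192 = (h + 2)*(h^4 + h^3 - 22*h^2 - 16*h + 96) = (h + 2)*(h + 3)*(h^3 - 2*h^2 - 16*h + 32) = (h - 4)*(h + 2)*(h + 3)*(h^2 + 2*h - 8) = (h - 4)*(h - 2)*(h + 2)*(h + 3)*(h + 4)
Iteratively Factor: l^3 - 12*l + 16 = (l + 4)*(l^2 - 4*l + 4) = (l - 2)*(l + 4)*(l - 2)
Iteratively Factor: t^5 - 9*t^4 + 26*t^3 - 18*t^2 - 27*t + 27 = (t - 3)*(t^4 - 6*t^3 + 8*t^2 + 6*t - 9) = (t - 3)^2*(t^3 - 3*t^2 - t + 3) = (t - 3)^3*(t^2 - 1) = (t - 3)^3*(t - 1)*(t + 1)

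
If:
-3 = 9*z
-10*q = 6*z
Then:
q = 1/5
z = -1/3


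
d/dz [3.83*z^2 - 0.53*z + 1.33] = 7.66*z - 0.53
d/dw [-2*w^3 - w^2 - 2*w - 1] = -6*w^2 - 2*w - 2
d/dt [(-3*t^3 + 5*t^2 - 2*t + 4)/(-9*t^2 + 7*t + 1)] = (27*t^4 - 42*t^3 + 8*t^2 + 82*t - 30)/(81*t^4 - 126*t^3 + 31*t^2 + 14*t + 1)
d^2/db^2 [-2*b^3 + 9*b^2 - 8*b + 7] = 18 - 12*b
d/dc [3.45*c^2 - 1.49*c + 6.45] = 6.9*c - 1.49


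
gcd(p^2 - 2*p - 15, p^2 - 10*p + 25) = p - 5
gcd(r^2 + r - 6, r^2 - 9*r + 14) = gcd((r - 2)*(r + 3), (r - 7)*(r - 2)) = r - 2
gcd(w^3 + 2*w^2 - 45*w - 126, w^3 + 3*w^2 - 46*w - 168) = w^2 - w - 42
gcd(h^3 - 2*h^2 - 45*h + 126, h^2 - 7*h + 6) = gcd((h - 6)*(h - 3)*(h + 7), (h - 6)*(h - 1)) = h - 6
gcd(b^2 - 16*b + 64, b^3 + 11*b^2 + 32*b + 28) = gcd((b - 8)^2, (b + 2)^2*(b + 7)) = 1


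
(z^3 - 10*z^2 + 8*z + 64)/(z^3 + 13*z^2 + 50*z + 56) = (z^2 - 12*z + 32)/(z^2 + 11*z + 28)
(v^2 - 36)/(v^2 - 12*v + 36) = (v + 6)/(v - 6)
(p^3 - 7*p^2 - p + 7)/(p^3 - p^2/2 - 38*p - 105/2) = 2*(p^2 - 1)/(2*p^2 + 13*p + 15)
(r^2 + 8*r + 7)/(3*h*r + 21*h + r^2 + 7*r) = (r + 1)/(3*h + r)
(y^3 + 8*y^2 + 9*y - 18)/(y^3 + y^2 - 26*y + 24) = (y + 3)/(y - 4)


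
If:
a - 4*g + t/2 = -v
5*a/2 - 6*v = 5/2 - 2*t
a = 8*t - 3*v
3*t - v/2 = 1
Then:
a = 109/59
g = 601/944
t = 49/118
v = 29/59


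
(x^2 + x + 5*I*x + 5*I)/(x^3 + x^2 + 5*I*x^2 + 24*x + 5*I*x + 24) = (x + 5*I)/(x^2 + 5*I*x + 24)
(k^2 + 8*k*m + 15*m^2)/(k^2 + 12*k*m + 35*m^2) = (k + 3*m)/(k + 7*m)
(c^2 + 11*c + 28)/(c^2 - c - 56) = (c + 4)/(c - 8)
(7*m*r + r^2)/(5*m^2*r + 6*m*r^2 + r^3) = (7*m + r)/(5*m^2 + 6*m*r + r^2)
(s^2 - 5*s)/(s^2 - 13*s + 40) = s/(s - 8)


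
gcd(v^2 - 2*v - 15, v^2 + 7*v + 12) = v + 3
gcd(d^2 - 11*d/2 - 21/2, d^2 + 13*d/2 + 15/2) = d + 3/2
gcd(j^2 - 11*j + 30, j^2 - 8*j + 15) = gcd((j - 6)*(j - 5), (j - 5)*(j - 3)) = j - 5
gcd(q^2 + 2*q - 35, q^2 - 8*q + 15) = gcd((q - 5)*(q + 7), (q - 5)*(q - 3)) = q - 5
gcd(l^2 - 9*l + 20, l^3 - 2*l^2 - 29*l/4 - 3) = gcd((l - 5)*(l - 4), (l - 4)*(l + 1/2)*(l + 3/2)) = l - 4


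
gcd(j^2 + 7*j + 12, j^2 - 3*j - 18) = j + 3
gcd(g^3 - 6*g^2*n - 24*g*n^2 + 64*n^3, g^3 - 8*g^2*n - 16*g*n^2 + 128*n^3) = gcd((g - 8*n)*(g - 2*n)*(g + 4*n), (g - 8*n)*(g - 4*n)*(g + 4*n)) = g^2 - 4*g*n - 32*n^2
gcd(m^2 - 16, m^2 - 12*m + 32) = m - 4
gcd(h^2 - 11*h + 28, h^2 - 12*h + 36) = 1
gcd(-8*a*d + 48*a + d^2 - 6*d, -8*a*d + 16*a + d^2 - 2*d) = 8*a - d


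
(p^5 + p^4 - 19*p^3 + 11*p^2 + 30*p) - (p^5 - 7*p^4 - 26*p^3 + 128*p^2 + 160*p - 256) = 8*p^4 + 7*p^3 - 117*p^2 - 130*p + 256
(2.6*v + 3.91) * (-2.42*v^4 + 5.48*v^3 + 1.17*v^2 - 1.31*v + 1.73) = -6.292*v^5 + 4.7858*v^4 + 24.4688*v^3 + 1.1687*v^2 - 0.6241*v + 6.7643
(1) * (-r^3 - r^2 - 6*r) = -r^3 - r^2 - 6*r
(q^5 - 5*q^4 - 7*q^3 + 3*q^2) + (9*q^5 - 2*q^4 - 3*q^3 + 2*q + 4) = 10*q^5 - 7*q^4 - 10*q^3 + 3*q^2 + 2*q + 4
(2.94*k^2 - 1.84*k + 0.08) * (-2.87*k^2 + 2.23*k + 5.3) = -8.4378*k^4 + 11.837*k^3 + 11.2492*k^2 - 9.5736*k + 0.424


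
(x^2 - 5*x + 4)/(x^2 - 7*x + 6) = (x - 4)/(x - 6)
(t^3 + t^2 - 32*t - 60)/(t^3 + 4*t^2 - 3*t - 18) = (t^3 + t^2 - 32*t - 60)/(t^3 + 4*t^2 - 3*t - 18)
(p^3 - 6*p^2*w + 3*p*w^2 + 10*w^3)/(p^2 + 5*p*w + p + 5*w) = (p^3 - 6*p^2*w + 3*p*w^2 + 10*w^3)/(p^2 + 5*p*w + p + 5*w)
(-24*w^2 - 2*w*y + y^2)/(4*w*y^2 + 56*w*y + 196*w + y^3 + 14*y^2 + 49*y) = (-6*w + y)/(y^2 + 14*y + 49)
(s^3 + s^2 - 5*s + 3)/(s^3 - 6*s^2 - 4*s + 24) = (s^3 + s^2 - 5*s + 3)/(s^3 - 6*s^2 - 4*s + 24)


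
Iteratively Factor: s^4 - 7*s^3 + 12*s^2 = (s - 4)*(s^3 - 3*s^2) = s*(s - 4)*(s^2 - 3*s) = s^2*(s - 4)*(s - 3)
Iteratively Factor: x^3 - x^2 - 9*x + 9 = (x - 3)*(x^2 + 2*x - 3) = (x - 3)*(x - 1)*(x + 3)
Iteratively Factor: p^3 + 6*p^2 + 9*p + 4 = (p + 4)*(p^2 + 2*p + 1) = (p + 1)*(p + 4)*(p + 1)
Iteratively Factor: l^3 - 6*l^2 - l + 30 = (l - 3)*(l^2 - 3*l - 10) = (l - 3)*(l + 2)*(l - 5)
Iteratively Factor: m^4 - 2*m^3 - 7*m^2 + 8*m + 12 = (m + 2)*(m^3 - 4*m^2 + m + 6) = (m - 3)*(m + 2)*(m^2 - m - 2) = (m - 3)*(m + 1)*(m + 2)*(m - 2)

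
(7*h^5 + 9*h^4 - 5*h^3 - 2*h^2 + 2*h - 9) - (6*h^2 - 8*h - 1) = 7*h^5 + 9*h^4 - 5*h^3 - 8*h^2 + 10*h - 8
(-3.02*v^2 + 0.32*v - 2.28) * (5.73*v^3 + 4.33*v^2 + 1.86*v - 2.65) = -17.3046*v^5 - 11.243*v^4 - 17.296*v^3 - 1.2742*v^2 - 5.0888*v + 6.042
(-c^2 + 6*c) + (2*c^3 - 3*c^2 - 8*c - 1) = 2*c^3 - 4*c^2 - 2*c - 1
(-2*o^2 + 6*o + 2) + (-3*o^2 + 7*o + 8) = -5*o^2 + 13*o + 10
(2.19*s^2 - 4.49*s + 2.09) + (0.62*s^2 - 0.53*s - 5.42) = 2.81*s^2 - 5.02*s - 3.33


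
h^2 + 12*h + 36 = (h + 6)^2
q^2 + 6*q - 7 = (q - 1)*(q + 7)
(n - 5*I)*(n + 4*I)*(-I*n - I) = -I*n^3 - n^2 - I*n^2 - n - 20*I*n - 20*I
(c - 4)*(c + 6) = c^2 + 2*c - 24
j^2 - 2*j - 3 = (j - 3)*(j + 1)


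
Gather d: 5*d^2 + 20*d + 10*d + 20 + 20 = 5*d^2 + 30*d + 40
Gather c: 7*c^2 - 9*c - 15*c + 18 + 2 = 7*c^2 - 24*c + 20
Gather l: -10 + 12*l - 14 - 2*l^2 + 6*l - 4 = -2*l^2 + 18*l - 28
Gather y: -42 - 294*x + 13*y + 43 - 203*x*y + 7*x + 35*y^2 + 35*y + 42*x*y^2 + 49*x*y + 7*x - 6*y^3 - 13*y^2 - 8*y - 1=-280*x - 6*y^3 + y^2*(42*x + 22) + y*(40 - 154*x)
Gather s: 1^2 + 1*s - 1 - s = 0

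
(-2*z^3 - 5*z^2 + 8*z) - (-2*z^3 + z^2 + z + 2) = -6*z^2 + 7*z - 2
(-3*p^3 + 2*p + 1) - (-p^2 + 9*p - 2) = -3*p^3 + p^2 - 7*p + 3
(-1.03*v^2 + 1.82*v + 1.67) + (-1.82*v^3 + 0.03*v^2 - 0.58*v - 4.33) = -1.82*v^3 - 1.0*v^2 + 1.24*v - 2.66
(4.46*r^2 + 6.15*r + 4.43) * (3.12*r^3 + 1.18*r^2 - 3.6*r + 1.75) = 13.9152*r^5 + 24.4508*r^4 + 5.0226*r^3 - 9.1076*r^2 - 5.1855*r + 7.7525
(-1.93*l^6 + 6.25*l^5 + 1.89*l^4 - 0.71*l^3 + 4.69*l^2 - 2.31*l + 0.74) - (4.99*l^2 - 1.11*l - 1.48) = -1.93*l^6 + 6.25*l^5 + 1.89*l^4 - 0.71*l^3 - 0.3*l^2 - 1.2*l + 2.22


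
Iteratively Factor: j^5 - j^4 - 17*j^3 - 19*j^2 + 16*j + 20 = (j + 2)*(j^4 - 3*j^3 - 11*j^2 + 3*j + 10) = (j - 1)*(j + 2)*(j^3 - 2*j^2 - 13*j - 10) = (j - 5)*(j - 1)*(j + 2)*(j^2 + 3*j + 2) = (j - 5)*(j - 1)*(j + 2)^2*(j + 1)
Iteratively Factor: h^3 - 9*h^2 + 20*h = (h - 5)*(h^2 - 4*h) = (h - 5)*(h - 4)*(h)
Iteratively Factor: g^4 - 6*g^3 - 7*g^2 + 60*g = (g - 4)*(g^3 - 2*g^2 - 15*g) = (g - 4)*(g + 3)*(g^2 - 5*g) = g*(g - 4)*(g + 3)*(g - 5)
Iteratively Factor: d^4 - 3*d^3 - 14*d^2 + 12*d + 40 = (d - 5)*(d^3 + 2*d^2 - 4*d - 8) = (d - 5)*(d - 2)*(d^2 + 4*d + 4) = (d - 5)*(d - 2)*(d + 2)*(d + 2)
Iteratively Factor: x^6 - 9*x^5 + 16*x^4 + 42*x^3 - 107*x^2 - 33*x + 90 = (x - 3)*(x^5 - 6*x^4 - 2*x^3 + 36*x^2 + x - 30) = (x - 3)*(x - 1)*(x^4 - 5*x^3 - 7*x^2 + 29*x + 30) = (x - 3)*(x - 1)*(x + 2)*(x^3 - 7*x^2 + 7*x + 15) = (x - 3)*(x - 1)*(x + 1)*(x + 2)*(x^2 - 8*x + 15) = (x - 3)^2*(x - 1)*(x + 1)*(x + 2)*(x - 5)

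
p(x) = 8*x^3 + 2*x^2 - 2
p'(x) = 24*x^2 + 4*x = 4*x*(6*x + 1)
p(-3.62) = -355.29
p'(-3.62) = 300.03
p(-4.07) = -508.22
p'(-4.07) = 381.28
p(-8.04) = -4030.46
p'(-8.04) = 1519.24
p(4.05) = 562.25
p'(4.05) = 409.86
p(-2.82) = -165.50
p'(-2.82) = 179.58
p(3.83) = 476.79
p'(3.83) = 367.37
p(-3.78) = -405.50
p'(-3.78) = 327.80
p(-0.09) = -1.99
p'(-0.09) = -0.17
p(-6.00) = -1658.00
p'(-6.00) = 840.00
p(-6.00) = -1658.00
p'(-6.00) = 840.00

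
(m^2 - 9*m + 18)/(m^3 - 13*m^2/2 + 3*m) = 2*(m - 3)/(m*(2*m - 1))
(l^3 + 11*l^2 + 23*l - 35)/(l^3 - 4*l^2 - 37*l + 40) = (l + 7)/(l - 8)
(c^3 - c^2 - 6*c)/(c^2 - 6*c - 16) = c*(c - 3)/(c - 8)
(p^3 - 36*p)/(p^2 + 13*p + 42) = p*(p - 6)/(p + 7)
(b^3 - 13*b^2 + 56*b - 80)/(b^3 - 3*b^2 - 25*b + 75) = (b^2 - 8*b + 16)/(b^2 + 2*b - 15)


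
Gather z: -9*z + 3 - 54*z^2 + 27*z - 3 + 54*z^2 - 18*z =0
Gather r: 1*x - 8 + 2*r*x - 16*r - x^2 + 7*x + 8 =r*(2*x - 16) - x^2 + 8*x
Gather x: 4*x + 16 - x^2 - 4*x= 16 - x^2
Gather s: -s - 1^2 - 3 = -s - 4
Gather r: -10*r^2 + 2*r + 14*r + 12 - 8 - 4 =-10*r^2 + 16*r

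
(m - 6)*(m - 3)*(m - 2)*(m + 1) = m^4 - 10*m^3 + 25*m^2 - 36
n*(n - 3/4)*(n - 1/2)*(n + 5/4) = n^4 - 19*n^2/16 + 15*n/32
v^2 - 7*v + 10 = (v - 5)*(v - 2)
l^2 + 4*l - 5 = (l - 1)*(l + 5)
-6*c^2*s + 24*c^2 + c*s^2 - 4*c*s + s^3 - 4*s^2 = (-2*c + s)*(3*c + s)*(s - 4)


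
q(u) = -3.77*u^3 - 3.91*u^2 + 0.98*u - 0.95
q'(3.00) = -124.27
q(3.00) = -134.99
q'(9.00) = -985.51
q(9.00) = -3057.17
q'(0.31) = -2.53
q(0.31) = -1.13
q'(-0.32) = 2.32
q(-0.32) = -1.54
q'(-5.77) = -330.44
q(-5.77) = 587.44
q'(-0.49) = 2.10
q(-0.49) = -1.93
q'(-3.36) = -100.43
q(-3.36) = 94.62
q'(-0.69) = 0.99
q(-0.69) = -2.25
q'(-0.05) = 1.34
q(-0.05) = -1.01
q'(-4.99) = -241.62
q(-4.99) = 365.23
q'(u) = -11.31*u^2 - 7.82*u + 0.98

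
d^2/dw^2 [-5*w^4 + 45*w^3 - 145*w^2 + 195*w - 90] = -60*w^2 + 270*w - 290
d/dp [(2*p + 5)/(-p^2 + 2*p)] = 2*(p^2 + 5*p - 5)/(p^2*(p^2 - 4*p + 4))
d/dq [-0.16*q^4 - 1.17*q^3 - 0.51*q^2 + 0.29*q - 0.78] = -0.64*q^3 - 3.51*q^2 - 1.02*q + 0.29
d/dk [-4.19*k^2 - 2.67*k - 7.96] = -8.38*k - 2.67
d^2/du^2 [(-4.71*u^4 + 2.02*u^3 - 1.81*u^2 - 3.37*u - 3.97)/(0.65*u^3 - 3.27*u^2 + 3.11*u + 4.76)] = (-74.6270180000001*u^6 + 341.788632*u^5 + 136.343646*u^4 - 895.486434*u^3 - 1447.96164*u^2 + 275.823102*u - 182.62841)/(0.274625*u^9 - 4.144725*u^8 + 24.79308*u^7 - 68.594313*u^6 + 57.921072*u^5 + 115.545351*u^4 - 216.184081*u^3 - 84.153468*u^2 + 211.395408*u + 107.850176)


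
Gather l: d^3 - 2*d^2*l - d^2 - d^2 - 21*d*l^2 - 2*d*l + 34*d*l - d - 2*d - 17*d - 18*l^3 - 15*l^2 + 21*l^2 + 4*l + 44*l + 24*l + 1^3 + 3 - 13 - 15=d^3 - 2*d^2 - 20*d - 18*l^3 + l^2*(6 - 21*d) + l*(-2*d^2 + 32*d + 72) - 24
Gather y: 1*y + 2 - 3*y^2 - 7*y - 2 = -3*y^2 - 6*y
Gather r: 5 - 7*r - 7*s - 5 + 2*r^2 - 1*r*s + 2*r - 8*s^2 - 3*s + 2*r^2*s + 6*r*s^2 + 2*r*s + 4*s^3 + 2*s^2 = r^2*(2*s + 2) + r*(6*s^2 + s - 5) + 4*s^3 - 6*s^2 - 10*s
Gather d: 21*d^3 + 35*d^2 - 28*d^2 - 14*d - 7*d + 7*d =21*d^3 + 7*d^2 - 14*d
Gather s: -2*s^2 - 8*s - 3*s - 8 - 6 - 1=-2*s^2 - 11*s - 15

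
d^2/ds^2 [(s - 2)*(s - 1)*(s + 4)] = 6*s + 2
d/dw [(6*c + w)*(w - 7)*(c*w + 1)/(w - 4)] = (-(6*c + w)*(w - 7)*(c*w + 1) + (w - 4)*(c*(6*c + w)*(w - 7) + (6*c + w)*(c*w + 1) + (w - 7)*(c*w + 1)))/(w - 4)^2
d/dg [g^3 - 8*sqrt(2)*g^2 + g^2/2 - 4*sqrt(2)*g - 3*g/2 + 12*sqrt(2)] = 3*g^2 - 16*sqrt(2)*g + g - 4*sqrt(2) - 3/2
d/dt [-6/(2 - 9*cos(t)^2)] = 216*sin(2*t)/(9*cos(2*t) + 5)^2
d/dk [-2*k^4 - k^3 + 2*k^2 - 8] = k*(-8*k^2 - 3*k + 4)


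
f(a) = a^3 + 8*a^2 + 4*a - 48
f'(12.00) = 628.00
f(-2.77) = -18.95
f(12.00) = 2880.00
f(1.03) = -34.30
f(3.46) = 103.03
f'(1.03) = 23.66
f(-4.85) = 6.70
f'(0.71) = 16.87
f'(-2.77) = -17.30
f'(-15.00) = 439.00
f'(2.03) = 48.84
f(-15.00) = -1683.00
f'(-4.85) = -3.03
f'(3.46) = 95.27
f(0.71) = -40.77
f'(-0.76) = -6.43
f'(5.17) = 166.91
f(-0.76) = -46.86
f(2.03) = 1.45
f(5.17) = 324.70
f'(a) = 3*a^2 + 16*a + 4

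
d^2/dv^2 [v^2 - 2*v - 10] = 2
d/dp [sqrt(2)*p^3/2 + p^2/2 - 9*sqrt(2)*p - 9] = 3*sqrt(2)*p^2/2 + p - 9*sqrt(2)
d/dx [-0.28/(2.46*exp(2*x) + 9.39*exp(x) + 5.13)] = (1.3776*exp(x) + 2.6292)*exp(x)/(2.46*exp(2*x) + 9.39*exp(x) + 5.13)^2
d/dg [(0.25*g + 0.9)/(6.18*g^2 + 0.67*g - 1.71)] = (1.545*g^2 + 0.1675*g - (0.25*g + 0.9)*(12.36*g + 0.67) - 0.4275)/(6.18*g^2 + 0.67*g - 1.71)^2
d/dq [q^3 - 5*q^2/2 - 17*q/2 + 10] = 3*q^2 - 5*q - 17/2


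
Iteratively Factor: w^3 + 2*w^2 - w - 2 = (w - 1)*(w^2 + 3*w + 2) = (w - 1)*(w + 2)*(w + 1)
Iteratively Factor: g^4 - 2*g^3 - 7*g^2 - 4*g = (g - 4)*(g^3 + 2*g^2 + g) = g*(g - 4)*(g^2 + 2*g + 1) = g*(g - 4)*(g + 1)*(g + 1)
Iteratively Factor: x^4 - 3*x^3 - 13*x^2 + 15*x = (x - 1)*(x^3 - 2*x^2 - 15*x) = (x - 5)*(x - 1)*(x^2 + 3*x) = (x - 5)*(x - 1)*(x + 3)*(x)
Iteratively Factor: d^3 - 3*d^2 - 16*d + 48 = (d + 4)*(d^2 - 7*d + 12) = (d - 4)*(d + 4)*(d - 3)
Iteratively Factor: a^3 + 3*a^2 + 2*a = (a + 1)*(a^2 + 2*a) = a*(a + 1)*(a + 2)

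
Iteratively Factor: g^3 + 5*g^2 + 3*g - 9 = (g + 3)*(g^2 + 2*g - 3) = (g - 1)*(g + 3)*(g + 3)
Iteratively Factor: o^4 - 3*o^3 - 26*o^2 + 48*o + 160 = (o + 2)*(o^3 - 5*o^2 - 16*o + 80) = (o + 2)*(o + 4)*(o^2 - 9*o + 20) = (o - 4)*(o + 2)*(o + 4)*(o - 5)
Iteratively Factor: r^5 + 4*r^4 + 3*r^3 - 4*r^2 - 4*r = (r + 1)*(r^4 + 3*r^3 - 4*r) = (r + 1)*(r + 2)*(r^3 + r^2 - 2*r) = (r - 1)*(r + 1)*(r + 2)*(r^2 + 2*r) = r*(r - 1)*(r + 1)*(r + 2)*(r + 2)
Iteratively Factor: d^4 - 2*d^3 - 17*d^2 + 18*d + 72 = (d - 4)*(d^3 + 2*d^2 - 9*d - 18) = (d - 4)*(d - 3)*(d^2 + 5*d + 6) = (d - 4)*(d - 3)*(d + 2)*(d + 3)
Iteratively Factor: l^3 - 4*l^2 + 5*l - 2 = (l - 1)*(l^2 - 3*l + 2) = (l - 2)*(l - 1)*(l - 1)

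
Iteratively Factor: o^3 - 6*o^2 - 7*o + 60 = (o - 4)*(o^2 - 2*o - 15) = (o - 4)*(o + 3)*(o - 5)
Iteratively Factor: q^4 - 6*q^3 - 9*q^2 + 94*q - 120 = (q + 4)*(q^3 - 10*q^2 + 31*q - 30) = (q - 3)*(q + 4)*(q^2 - 7*q + 10) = (q - 5)*(q - 3)*(q + 4)*(q - 2)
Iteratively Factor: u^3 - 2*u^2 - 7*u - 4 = (u - 4)*(u^2 + 2*u + 1) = (u - 4)*(u + 1)*(u + 1)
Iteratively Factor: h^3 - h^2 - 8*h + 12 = (h - 2)*(h^2 + h - 6) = (h - 2)^2*(h + 3)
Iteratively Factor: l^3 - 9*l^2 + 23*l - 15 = (l - 1)*(l^2 - 8*l + 15) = (l - 5)*(l - 1)*(l - 3)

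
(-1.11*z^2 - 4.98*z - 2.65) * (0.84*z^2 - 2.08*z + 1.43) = -0.9324*z^4 - 1.8744*z^3 + 6.5451*z^2 - 1.6094*z - 3.7895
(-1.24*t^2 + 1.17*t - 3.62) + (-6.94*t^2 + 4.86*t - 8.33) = -8.18*t^2 + 6.03*t - 11.95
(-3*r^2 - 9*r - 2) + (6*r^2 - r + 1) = 3*r^2 - 10*r - 1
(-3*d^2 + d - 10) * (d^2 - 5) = -3*d^4 + d^3 + 5*d^2 - 5*d + 50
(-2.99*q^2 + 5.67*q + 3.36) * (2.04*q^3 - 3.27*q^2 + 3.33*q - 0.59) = -6.0996*q^5 + 21.3441*q^4 - 21.6432*q^3 + 9.658*q^2 + 7.8435*q - 1.9824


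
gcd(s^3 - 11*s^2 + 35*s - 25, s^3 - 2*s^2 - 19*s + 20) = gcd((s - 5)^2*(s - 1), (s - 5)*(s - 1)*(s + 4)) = s^2 - 6*s + 5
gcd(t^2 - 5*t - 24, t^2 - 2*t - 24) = 1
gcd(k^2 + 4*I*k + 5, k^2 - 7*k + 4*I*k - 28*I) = 1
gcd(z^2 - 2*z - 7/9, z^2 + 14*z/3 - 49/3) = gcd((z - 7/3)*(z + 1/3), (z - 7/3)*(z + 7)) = z - 7/3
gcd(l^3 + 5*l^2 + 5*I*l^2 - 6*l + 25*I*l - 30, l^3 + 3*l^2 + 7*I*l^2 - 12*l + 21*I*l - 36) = l + 3*I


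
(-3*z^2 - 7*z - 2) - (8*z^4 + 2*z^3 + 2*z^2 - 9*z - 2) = -8*z^4 - 2*z^3 - 5*z^2 + 2*z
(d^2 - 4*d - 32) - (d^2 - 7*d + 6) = 3*d - 38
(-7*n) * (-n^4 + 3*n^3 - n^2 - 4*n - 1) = 7*n^5 - 21*n^4 + 7*n^3 + 28*n^2 + 7*n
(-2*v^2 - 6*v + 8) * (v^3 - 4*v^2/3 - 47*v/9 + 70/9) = -2*v^5 - 10*v^4/3 + 238*v^3/9 + 46*v^2/9 - 796*v/9 + 560/9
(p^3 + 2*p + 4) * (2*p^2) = 2*p^5 + 4*p^3 + 8*p^2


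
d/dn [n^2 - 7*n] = 2*n - 7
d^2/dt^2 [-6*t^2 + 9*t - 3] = -12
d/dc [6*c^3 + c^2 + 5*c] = 18*c^2 + 2*c + 5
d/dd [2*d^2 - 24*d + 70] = 4*d - 24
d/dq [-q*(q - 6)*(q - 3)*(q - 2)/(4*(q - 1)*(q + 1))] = (-2*q^5 + 11*q^4 + 4*q^3 - 69*q^2 + 72*q - 36)/(4*(q^4 - 2*q^2 + 1))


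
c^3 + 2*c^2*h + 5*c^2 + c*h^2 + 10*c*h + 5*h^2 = (c + 5)*(c + h)^2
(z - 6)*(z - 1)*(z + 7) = z^3 - 43*z + 42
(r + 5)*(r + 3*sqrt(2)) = r^2 + 3*sqrt(2)*r + 5*r + 15*sqrt(2)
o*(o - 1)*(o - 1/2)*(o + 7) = o^4 + 11*o^3/2 - 10*o^2 + 7*o/2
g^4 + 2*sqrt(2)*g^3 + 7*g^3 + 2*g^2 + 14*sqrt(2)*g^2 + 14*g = g*(g + 7)*(g + sqrt(2))^2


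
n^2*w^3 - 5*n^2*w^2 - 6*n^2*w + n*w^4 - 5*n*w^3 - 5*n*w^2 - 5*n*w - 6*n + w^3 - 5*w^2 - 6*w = (n + w)*(w - 6)*(w + 1)*(n*w + 1)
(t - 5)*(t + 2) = t^2 - 3*t - 10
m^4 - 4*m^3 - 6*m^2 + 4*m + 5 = (m - 5)*(m - 1)*(m + 1)^2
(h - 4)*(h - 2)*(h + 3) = h^3 - 3*h^2 - 10*h + 24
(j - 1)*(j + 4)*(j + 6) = j^3 + 9*j^2 + 14*j - 24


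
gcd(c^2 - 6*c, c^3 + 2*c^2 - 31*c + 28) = 1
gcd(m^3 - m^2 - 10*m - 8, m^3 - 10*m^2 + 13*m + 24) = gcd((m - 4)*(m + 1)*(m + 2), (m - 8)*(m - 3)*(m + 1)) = m + 1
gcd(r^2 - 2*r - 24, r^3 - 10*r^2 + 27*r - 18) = r - 6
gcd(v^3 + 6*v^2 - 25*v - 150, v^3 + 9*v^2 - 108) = v + 6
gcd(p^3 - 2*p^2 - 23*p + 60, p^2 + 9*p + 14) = 1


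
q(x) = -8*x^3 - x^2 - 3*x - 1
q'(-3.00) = -213.00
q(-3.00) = 215.00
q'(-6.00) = -855.00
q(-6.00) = 1709.00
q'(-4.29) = -436.12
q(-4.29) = 625.09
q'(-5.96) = -843.60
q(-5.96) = 1675.03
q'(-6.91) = -1135.13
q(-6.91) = 2611.50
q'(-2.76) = -180.30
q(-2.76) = 167.86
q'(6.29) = -965.12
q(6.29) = -2050.30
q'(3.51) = -305.70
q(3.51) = -369.80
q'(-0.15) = -3.24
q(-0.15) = -0.55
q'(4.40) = -476.44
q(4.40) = -715.03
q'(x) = -24*x^2 - 2*x - 3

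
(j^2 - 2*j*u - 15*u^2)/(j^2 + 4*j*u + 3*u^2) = (j - 5*u)/(j + u)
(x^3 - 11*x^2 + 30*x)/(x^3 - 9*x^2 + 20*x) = (x - 6)/(x - 4)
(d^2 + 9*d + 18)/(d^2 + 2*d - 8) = (d^2 + 9*d + 18)/(d^2 + 2*d - 8)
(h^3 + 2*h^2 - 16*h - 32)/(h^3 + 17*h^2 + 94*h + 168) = (h^2 - 2*h - 8)/(h^2 + 13*h + 42)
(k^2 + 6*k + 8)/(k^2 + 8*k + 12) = (k + 4)/(k + 6)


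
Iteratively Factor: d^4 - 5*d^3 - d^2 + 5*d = (d - 1)*(d^3 - 4*d^2 - 5*d) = d*(d - 1)*(d^2 - 4*d - 5) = d*(d - 5)*(d - 1)*(d + 1)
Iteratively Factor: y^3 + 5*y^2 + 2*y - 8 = (y + 2)*(y^2 + 3*y - 4) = (y - 1)*(y + 2)*(y + 4)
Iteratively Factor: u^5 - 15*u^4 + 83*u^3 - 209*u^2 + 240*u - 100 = (u - 1)*(u^4 - 14*u^3 + 69*u^2 - 140*u + 100) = (u - 5)*(u - 1)*(u^3 - 9*u^2 + 24*u - 20) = (u - 5)*(u - 2)*(u - 1)*(u^2 - 7*u + 10) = (u - 5)^2*(u - 2)*(u - 1)*(u - 2)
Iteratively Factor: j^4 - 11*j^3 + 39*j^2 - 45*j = (j - 3)*(j^3 - 8*j^2 + 15*j) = (j - 3)^2*(j^2 - 5*j) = (j - 5)*(j - 3)^2*(j)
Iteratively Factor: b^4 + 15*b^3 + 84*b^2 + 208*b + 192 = (b + 4)*(b^3 + 11*b^2 + 40*b + 48) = (b + 4)^2*(b^2 + 7*b + 12) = (b + 3)*(b + 4)^2*(b + 4)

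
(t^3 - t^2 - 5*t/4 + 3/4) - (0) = t^3 - t^2 - 5*t/4 + 3/4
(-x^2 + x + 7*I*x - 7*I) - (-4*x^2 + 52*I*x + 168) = 3*x^2 + x - 45*I*x - 168 - 7*I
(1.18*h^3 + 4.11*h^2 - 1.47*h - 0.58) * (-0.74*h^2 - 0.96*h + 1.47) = -0.8732*h^5 - 4.1742*h^4 - 1.1232*h^3 + 7.8821*h^2 - 1.6041*h - 0.8526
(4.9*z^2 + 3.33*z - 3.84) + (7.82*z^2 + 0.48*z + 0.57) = 12.72*z^2 + 3.81*z - 3.27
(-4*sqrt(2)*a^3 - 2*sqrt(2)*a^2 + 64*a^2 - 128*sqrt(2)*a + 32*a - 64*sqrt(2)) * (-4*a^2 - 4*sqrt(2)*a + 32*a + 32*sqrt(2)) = 16*sqrt(2)*a^5 - 224*a^4 - 120*sqrt(2)*a^4 + 192*sqrt(2)*a^3 + 1680*a^3 - 1920*sqrt(2)*a^2 + 1920*a^2 - 7680*a - 1024*sqrt(2)*a - 4096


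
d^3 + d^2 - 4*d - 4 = (d - 2)*(d + 1)*(d + 2)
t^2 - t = t*(t - 1)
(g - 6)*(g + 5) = g^2 - g - 30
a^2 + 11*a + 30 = (a + 5)*(a + 6)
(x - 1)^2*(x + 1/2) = x^3 - 3*x^2/2 + 1/2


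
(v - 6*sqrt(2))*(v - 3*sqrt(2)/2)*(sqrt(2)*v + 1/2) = sqrt(2)*v^3 - 29*v^2/2 + 57*sqrt(2)*v/4 + 9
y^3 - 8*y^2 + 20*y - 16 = (y - 4)*(y - 2)^2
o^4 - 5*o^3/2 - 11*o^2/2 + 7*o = o*(o - 7/2)*(o - 1)*(o + 2)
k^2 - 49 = (k - 7)*(k + 7)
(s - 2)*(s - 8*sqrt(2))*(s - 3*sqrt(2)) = s^3 - 11*sqrt(2)*s^2 - 2*s^2 + 22*sqrt(2)*s + 48*s - 96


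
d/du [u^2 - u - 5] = 2*u - 1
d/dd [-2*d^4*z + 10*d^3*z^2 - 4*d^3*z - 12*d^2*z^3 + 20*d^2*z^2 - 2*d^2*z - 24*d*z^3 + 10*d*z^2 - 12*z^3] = 2*z*(-4*d^3 + 15*d^2*z - 6*d^2 - 12*d*z^2 + 20*d*z - 2*d - 12*z^2 + 5*z)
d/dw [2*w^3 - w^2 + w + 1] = 6*w^2 - 2*w + 1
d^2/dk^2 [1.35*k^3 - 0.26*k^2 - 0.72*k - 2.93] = 8.1*k - 0.52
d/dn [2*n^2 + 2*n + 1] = 4*n + 2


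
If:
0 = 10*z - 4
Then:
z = 2/5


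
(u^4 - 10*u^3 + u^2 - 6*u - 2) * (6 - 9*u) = -9*u^5 + 96*u^4 - 69*u^3 + 60*u^2 - 18*u - 12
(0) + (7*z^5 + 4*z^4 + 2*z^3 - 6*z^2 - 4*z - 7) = 7*z^5 + 4*z^4 + 2*z^3 - 6*z^2 - 4*z - 7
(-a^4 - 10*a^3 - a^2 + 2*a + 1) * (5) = -5*a^4 - 50*a^3 - 5*a^2 + 10*a + 5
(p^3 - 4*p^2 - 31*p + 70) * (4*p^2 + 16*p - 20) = 4*p^5 - 208*p^3 - 136*p^2 + 1740*p - 1400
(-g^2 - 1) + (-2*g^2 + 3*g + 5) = -3*g^2 + 3*g + 4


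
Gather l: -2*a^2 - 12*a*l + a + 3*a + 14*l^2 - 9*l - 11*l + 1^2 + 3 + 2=-2*a^2 + 4*a + 14*l^2 + l*(-12*a - 20) + 6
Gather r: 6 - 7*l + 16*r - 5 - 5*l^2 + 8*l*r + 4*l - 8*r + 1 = -5*l^2 - 3*l + r*(8*l + 8) + 2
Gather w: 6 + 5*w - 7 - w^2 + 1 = -w^2 + 5*w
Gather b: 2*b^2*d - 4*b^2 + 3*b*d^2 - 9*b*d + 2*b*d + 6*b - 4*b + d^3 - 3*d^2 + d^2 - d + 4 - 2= b^2*(2*d - 4) + b*(3*d^2 - 7*d + 2) + d^3 - 2*d^2 - d + 2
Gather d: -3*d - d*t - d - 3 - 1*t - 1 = d*(-t - 4) - t - 4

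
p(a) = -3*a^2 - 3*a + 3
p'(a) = -6*a - 3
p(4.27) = -64.51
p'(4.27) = -28.62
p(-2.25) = -5.44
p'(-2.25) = 10.50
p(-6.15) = -92.02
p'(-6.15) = 33.90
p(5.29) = -96.82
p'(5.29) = -34.74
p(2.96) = -32.16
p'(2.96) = -20.76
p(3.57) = -45.94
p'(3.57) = -24.42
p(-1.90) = -2.13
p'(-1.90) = 8.40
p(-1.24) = 2.11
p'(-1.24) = 4.44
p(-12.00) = -393.00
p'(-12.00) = 69.00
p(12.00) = -465.00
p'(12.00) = -75.00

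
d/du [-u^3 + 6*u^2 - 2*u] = -3*u^2 + 12*u - 2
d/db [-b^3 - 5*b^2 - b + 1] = -3*b^2 - 10*b - 1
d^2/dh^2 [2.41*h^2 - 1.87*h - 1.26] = 4.82000000000000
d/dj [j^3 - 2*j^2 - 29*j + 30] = 3*j^2 - 4*j - 29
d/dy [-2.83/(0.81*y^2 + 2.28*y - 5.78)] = (4.5846*y + 6.4524)/(0.81*y^2 + 2.28*y - 5.78)^2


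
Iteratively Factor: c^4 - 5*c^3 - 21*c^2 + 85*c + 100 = (c + 1)*(c^3 - 6*c^2 - 15*c + 100) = (c - 5)*(c + 1)*(c^2 - c - 20) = (c - 5)^2*(c + 1)*(c + 4)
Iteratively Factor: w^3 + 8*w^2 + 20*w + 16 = (w + 2)*(w^2 + 6*w + 8) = (w + 2)^2*(w + 4)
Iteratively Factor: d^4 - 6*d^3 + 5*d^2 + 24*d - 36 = (d - 3)*(d^3 - 3*d^2 - 4*d + 12) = (d - 3)*(d + 2)*(d^2 - 5*d + 6) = (d - 3)*(d - 2)*(d + 2)*(d - 3)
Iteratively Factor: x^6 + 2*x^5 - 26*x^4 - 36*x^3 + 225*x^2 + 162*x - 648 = (x + 3)*(x^5 - x^4 - 23*x^3 + 33*x^2 + 126*x - 216) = (x - 2)*(x + 3)*(x^4 + x^3 - 21*x^2 - 9*x + 108) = (x - 3)*(x - 2)*(x + 3)*(x^3 + 4*x^2 - 9*x - 36) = (x - 3)*(x - 2)*(x + 3)^2*(x^2 + x - 12) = (x - 3)^2*(x - 2)*(x + 3)^2*(x + 4)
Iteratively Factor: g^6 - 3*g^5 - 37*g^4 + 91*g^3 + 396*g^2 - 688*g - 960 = (g + 4)*(g^5 - 7*g^4 - 9*g^3 + 127*g^2 - 112*g - 240) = (g - 5)*(g + 4)*(g^4 - 2*g^3 - 19*g^2 + 32*g + 48) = (g - 5)*(g - 4)*(g + 4)*(g^3 + 2*g^2 - 11*g - 12) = (g - 5)*(g - 4)*(g + 1)*(g + 4)*(g^2 + g - 12) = (g - 5)*(g - 4)*(g - 3)*(g + 1)*(g + 4)*(g + 4)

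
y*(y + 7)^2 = y^3 + 14*y^2 + 49*y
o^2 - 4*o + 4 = (o - 2)^2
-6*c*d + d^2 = d*(-6*c + d)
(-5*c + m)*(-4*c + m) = 20*c^2 - 9*c*m + m^2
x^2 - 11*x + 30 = (x - 6)*(x - 5)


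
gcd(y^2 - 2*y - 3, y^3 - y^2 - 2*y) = y + 1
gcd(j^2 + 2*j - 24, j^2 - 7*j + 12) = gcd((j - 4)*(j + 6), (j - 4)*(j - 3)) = j - 4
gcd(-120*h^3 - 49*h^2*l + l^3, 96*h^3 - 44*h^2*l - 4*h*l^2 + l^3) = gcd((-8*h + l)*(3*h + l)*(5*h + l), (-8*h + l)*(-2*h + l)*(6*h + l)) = 8*h - l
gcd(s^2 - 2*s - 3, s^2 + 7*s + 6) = s + 1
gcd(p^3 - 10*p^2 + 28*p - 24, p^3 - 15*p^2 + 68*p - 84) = p^2 - 8*p + 12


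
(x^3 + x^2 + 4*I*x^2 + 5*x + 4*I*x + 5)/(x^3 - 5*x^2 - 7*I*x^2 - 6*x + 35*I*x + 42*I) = (x^2 + 4*I*x + 5)/(x^2 - x*(6 + 7*I) + 42*I)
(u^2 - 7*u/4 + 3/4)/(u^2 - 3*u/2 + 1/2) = (4*u - 3)/(2*(2*u - 1))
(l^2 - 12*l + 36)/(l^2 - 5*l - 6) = (l - 6)/(l + 1)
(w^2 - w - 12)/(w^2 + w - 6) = (w - 4)/(w - 2)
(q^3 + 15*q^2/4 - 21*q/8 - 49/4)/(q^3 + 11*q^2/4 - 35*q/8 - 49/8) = (q + 2)/(q + 1)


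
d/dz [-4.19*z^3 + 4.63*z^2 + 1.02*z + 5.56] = -12.57*z^2 + 9.26*z + 1.02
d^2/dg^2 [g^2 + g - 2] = 2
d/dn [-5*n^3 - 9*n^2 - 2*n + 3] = -15*n^2 - 18*n - 2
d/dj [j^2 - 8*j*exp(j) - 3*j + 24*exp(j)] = -8*j*exp(j) + 2*j + 16*exp(j) - 3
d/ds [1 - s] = -1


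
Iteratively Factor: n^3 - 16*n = (n + 4)*(n^2 - 4*n) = (n - 4)*(n + 4)*(n)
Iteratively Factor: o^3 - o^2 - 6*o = (o + 2)*(o^2 - 3*o) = o*(o + 2)*(o - 3)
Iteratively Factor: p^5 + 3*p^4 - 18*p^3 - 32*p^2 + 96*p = (p)*(p^4 + 3*p^3 - 18*p^2 - 32*p + 96) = p*(p - 2)*(p^3 + 5*p^2 - 8*p - 48) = p*(p - 3)*(p - 2)*(p^2 + 8*p + 16) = p*(p - 3)*(p - 2)*(p + 4)*(p + 4)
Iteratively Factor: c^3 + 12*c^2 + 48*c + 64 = (c + 4)*(c^2 + 8*c + 16) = (c + 4)^2*(c + 4)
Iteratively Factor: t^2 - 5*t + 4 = (t - 4)*(t - 1)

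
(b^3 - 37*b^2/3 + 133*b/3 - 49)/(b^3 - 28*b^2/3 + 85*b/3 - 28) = (b - 7)/(b - 4)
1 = 1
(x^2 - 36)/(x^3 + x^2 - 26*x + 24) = (x - 6)/(x^2 - 5*x + 4)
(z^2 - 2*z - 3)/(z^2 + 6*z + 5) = (z - 3)/(z + 5)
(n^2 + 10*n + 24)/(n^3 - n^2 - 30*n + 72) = (n + 4)/(n^2 - 7*n + 12)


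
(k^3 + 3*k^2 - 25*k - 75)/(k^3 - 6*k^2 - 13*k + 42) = (k^2 - 25)/(k^2 - 9*k + 14)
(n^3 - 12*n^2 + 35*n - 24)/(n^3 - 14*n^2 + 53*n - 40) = (n - 3)/(n - 5)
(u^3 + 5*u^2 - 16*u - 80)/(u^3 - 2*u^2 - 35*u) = (u^2 - 16)/(u*(u - 7))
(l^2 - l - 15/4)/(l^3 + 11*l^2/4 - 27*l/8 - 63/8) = 2*(2*l - 5)/(4*l^2 + 5*l - 21)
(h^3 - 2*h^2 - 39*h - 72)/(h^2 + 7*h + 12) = (h^2 - 5*h - 24)/(h + 4)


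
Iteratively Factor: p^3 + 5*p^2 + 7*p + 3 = (p + 1)*(p^2 + 4*p + 3) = (p + 1)*(p + 3)*(p + 1)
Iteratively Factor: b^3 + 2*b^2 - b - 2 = (b + 2)*(b^2 - 1) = (b - 1)*(b + 2)*(b + 1)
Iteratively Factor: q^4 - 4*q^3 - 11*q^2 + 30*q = (q - 5)*(q^3 + q^2 - 6*q) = (q - 5)*(q + 3)*(q^2 - 2*q) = q*(q - 5)*(q + 3)*(q - 2)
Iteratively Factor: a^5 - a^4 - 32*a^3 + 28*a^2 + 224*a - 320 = (a - 2)*(a^4 + a^3 - 30*a^2 - 32*a + 160) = (a - 2)*(a + 4)*(a^3 - 3*a^2 - 18*a + 40) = (a - 5)*(a - 2)*(a + 4)*(a^2 + 2*a - 8) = (a - 5)*(a - 2)^2*(a + 4)*(a + 4)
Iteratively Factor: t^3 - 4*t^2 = (t)*(t^2 - 4*t) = t^2*(t - 4)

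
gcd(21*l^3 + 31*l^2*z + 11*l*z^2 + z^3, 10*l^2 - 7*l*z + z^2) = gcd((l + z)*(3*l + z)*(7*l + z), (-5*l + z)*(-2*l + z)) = 1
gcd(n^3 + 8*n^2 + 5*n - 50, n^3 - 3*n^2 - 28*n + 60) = n^2 + 3*n - 10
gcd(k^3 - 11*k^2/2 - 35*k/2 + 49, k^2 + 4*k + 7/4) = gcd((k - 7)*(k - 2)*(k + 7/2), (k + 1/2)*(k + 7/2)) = k + 7/2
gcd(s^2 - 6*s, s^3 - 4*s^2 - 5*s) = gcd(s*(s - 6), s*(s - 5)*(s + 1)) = s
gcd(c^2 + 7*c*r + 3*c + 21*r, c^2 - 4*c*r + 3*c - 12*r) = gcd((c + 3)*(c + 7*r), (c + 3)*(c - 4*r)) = c + 3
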